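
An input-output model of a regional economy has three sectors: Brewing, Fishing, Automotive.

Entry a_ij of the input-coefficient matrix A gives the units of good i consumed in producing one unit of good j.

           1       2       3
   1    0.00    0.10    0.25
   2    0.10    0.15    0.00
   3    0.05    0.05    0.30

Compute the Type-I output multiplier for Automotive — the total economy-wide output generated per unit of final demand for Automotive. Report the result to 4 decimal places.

I − A =
  [   1.00    -0.10    -0.25]
  [  -0.10     0.85     0.00]
  [  -0.05    -0.05     0.70]
Cofactors of I−A, C_ij = (−1)^(i+j)·(minor ij) (rows/columns in the sector order above):
  C_11 = (0.85)(0.70) − (0.00)(-0.05) = 0.5950
  C_12 = −[(-0.10)(0.70) − (0.00)(-0.05)] = 0.0700
  C_13 = (-0.10)(-0.05) − (0.85)(-0.05) = 0.0475
  C_21 = −[(-0.10)(0.70) − (-0.25)(-0.05)] = 0.0825
  C_22 = (1.00)(0.70) − (-0.25)(-0.05) = 0.6875
  C_23 = −[(1.00)(-0.05) − (-0.10)(-0.05)] = 0.0550
  C_31 = (-0.10)(0.00) − (-0.25)(0.85) = 0.2125
  C_32 = −[(1.00)(0.00) − (-0.25)(-0.10)] = 0.0250
  C_33 = (1.00)(0.85) − (-0.10)(-0.10) = 0.8400
det(I−A) = Σ_j (I−A)_1j·C_1j = (1.00)(0.5950) + (-0.10)(0.0700) + (-0.25)(0.0475) = 0.576125
adj(I−A) = Cᵀ =
  [ 0.5950   0.0825   0.2125]
  [ 0.0700   0.6875   0.0250]
  [ 0.0475   0.0550   0.8400]
(I − A)⁻¹ = adj(I−A) / det(I−A) ≈
  [   1.03276     0.14320     0.36884]
  [   0.12150     1.19332     0.04339]
  [   0.08245     0.09547     1.45802]
The output multiplier for sector j is the column-j sum of the Leontief inverse (I − A)⁻¹ = adj(I−A) / det(I−A).
Column 3 of adj(I−A): (0.2125, 0.0250, 0.8400); det(I−A) = 0.576125.
m_3 = (0.2125 + 0.0250 + 0.8400) / 0.576125 = 1.0775 / 0.576125 ≈ 1.8703.

m_3 = 1.8703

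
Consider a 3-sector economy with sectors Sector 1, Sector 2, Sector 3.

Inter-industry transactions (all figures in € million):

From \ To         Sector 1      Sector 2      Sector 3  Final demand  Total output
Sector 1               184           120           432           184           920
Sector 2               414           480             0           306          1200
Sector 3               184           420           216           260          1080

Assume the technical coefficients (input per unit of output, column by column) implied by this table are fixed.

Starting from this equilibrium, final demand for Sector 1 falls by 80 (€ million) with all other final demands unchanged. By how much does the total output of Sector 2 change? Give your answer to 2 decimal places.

Δx_2 = -121.52

Technical coefficients a_ij = z_ij / X_j:
  a_11 = 184/920 = 0.20, a_21 = 414/920 = 0.45, a_31 = 184/920 = 0.20
  a_12 = 120/1200 = 0.10, a_22 = 480/1200 = 0.40, a_32 = 420/1200 = 0.35
  a_13 = 432/1080 = 0.40, a_23 = 0/1080 = 0.00, a_33 = 216/1080 = 0.20
I − A =
  [   0.80    -0.10    -0.40]
  [  -0.45     0.60     0.00]
  [  -0.20    -0.35     0.80]
Cofactors of I−A, C_ij = (−1)^(i+j)·(minor ij) (rows/columns in the sector order above):
  C_11 = (0.60)(0.80) − (0.00)(-0.35) = 0.4800
  C_12 = −[(-0.45)(0.80) − (0.00)(-0.20)] = 0.3600
  C_13 = (-0.45)(-0.35) − (0.60)(-0.20) = 0.2775
  C_21 = −[(-0.10)(0.80) − (-0.40)(-0.35)] = 0.2200
  C_22 = (0.80)(0.80) − (-0.40)(-0.20) = 0.5600
  C_23 = −[(0.80)(-0.35) − (-0.10)(-0.20)] = 0.3000
  C_31 = (-0.10)(0.00) − (-0.40)(0.60) = 0.2400
  C_32 = −[(0.80)(0.00) − (-0.40)(-0.45)] = 0.1800
  C_33 = (0.80)(0.60) − (-0.10)(-0.45) = 0.4350
det(I−A) = Σ_j (I−A)_1j·C_1j = (0.80)(0.4800) + (-0.10)(0.3600) + (-0.40)(0.2775) = 0.2370
adj(I−A) = Cᵀ =
  [ 0.4800   0.2200   0.2400]
  [ 0.3600   0.5600   0.1800]
  [ 0.2775   0.3000   0.4350]
(I − A)⁻¹ = adj(I−A) / det(I−A) ≈
  [   2.0253     0.9283     1.0127]
  [   1.5190     2.3629     0.7595]
  [   1.1709     1.2658     1.8354]
Δx = (I − A)⁻¹ Δd with Δd having -80 in the Sector 1 component and 0 elsewhere.
So Δx_2 = L_21 · (-80), where L_21 = adj(I−A)_21 / det(I−A) = 0.3600 / 0.2370.
Δx_2 = 0.3600 × (-80) / 0.2370 = -28.80 / 0.2370 ≈ -121.52.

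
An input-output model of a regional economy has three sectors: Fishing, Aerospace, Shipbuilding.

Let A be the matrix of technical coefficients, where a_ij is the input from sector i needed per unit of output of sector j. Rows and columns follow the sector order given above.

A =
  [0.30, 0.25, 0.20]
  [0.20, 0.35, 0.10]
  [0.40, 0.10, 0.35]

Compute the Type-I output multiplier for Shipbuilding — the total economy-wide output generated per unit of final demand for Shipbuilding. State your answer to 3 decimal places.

I − A =
  [   0.70    -0.25    -0.20]
  [  -0.20     0.65    -0.10]
  [  -0.40    -0.10     0.65]
Cofactors of I−A, C_ij = (−1)^(i+j)·(minor ij) (rows/columns in the sector order above):
  C_11 = (0.65)(0.65) − (-0.10)(-0.10) = 0.4125
  C_12 = −[(-0.20)(0.65) − (-0.10)(-0.40)] = 0.1700
  C_13 = (-0.20)(-0.10) − (0.65)(-0.40) = 0.2800
  C_21 = −[(-0.25)(0.65) − (-0.20)(-0.10)] = 0.1825
  C_22 = (0.70)(0.65) − (-0.20)(-0.40) = 0.3750
  C_23 = −[(0.70)(-0.10) − (-0.25)(-0.40)] = 0.1700
  C_31 = (-0.25)(-0.10) − (-0.20)(0.65) = 0.1550
  C_32 = −[(0.70)(-0.10) − (-0.20)(-0.20)] = 0.1100
  C_33 = (0.70)(0.65) − (-0.25)(-0.20) = 0.4050
det(I−A) = Σ_j (I−A)_1j·C_1j = (0.70)(0.4125) + (-0.25)(0.1700) + (-0.20)(0.2800) = 0.19025
adj(I−A) = Cᵀ =
  [ 0.4125   0.1825   0.1550]
  [ 0.1700   0.3750   0.1100]
  [ 0.2800   0.1700   0.4050]
(I − A)⁻¹ = adj(I−A) / det(I−A) ≈
  [   2.1682     0.9593     0.8147]
  [   0.8936     1.9711     0.5782]
  [   1.4717     0.8936     2.1288]
The output multiplier for sector j is the column-j sum of the Leontief inverse (I − A)⁻¹ = adj(I−A) / det(I−A).
Column 3 of adj(I−A): (0.1550, 0.1100, 0.4050); det(I−A) = 0.19025.
m_3 = (0.1550 + 0.1100 + 0.4050) / 0.19025 = 0.67 / 0.19025 ≈ 3.522.

m_3 = 3.522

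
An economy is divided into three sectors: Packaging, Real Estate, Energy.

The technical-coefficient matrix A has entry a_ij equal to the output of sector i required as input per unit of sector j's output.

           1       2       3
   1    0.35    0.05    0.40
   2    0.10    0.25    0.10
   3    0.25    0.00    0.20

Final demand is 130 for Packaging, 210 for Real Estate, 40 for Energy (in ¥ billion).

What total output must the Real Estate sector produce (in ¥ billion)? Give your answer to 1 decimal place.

I − A =
  [   0.65    -0.05    -0.40]
  [  -0.10     0.75    -0.10]
  [  -0.25     0.00     0.80]
Cofactors of I−A, C_ij = (−1)^(i+j)·(minor ij) (rows/columns in the sector order above):
  C_11 = (0.75)(0.80) − (-0.10)(0.00) = 0.6000
  C_12 = −[(-0.10)(0.80) − (-0.10)(-0.25)] = 0.1050
  C_13 = (-0.10)(0.00) − (0.75)(-0.25) = 0.1875
  C_21 = −[(-0.05)(0.80) − (-0.40)(0.00)] = 0.0400
  C_22 = (0.65)(0.80) − (-0.40)(-0.25) = 0.4200
  C_23 = −[(0.65)(0.00) − (-0.05)(-0.25)] = 0.0125
  C_31 = (-0.05)(-0.10) − (-0.40)(0.75) = 0.3050
  C_32 = −[(0.65)(-0.10) − (-0.40)(-0.10)] = 0.1050
  C_33 = (0.65)(0.75) − (-0.05)(-0.10) = 0.4825
det(I−A) = Σ_j (I−A)_1j·C_1j = (0.65)(0.6000) + (-0.05)(0.1050) + (-0.40)(0.1875) = 0.30975
adj(I−A) = Cᵀ =
  [ 0.6000   0.0400   0.3050]
  [ 0.1050   0.4200   0.1050]
  [ 0.1875   0.0125   0.4825]
(I − A)⁻¹ = adj(I−A) / det(I−A) ≈
  [   1.9370     0.1291     0.9847]
  [   0.3390     1.3559     0.3390]
  [   0.6053     0.0404     1.5577]
x = (I − A)⁻¹ d = adj(I−A)·d / det(I−A), with det(I−A) = 0.30975:
  x_1 = (0.6000·130 + 0.0400·210 + 0.3050·40) / 0.30975 = 98.60 / 0.30975 ≈ 318.3
  x_2 = (0.1050·130 + 0.4200·210 + 0.1050·40) / 0.30975 = 106.05 / 0.30975 ≈ 342.4
  x_3 = (0.1875·130 + 0.0125·210 + 0.4825·40) / 0.30975 = 46.30 / 0.30975 ≈ 149.5

x_2 = 342.4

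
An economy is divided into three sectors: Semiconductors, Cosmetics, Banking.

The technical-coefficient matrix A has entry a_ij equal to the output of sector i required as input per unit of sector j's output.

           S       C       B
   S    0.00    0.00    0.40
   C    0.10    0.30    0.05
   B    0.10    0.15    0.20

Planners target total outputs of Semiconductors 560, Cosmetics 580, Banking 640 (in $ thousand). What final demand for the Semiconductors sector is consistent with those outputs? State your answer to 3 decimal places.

I − A =
  [   1.00     0.00    -0.40]
  [  -0.10     0.70    -0.05]
  [  -0.10    -0.15     0.80]
d = (I − A) x:
  d_S = (+1.00)·560 + (+0.00)·580 + (-0.40)·640 = 304.000
  d_C = (-0.10)·560 + (+0.70)·580 + (-0.05)·640 = 318.000
  d_B = (-0.10)·560 + (-0.15)·580 + (+0.80)·640 = 369.000

d_S = 304.000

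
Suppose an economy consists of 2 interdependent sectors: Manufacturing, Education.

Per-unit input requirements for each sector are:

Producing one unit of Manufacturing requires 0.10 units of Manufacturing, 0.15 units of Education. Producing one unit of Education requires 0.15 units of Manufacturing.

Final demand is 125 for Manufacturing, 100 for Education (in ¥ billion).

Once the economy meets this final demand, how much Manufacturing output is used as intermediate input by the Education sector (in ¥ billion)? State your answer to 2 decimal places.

I − A =
  [   0.90    -0.15]
  [  -0.15     1.00]
det(I−A) = (0.90)(1.00) − (-0.15)(-0.15) = 0.8775
adj(I−A) = [[1.00, 0.15], [0.15, 0.90]]
(I − A)⁻¹ = adj(I−A) / det(I−A) ≈
  [   1.1396     0.1709]
  [   0.1709     1.0256]
First solve x = (I − A)⁻¹ d = adj(I−A)·d / det(I−A); in particular x_2 = (0.15·125 + 0.90·100) / 0.8775 = 108.75 / 0.8775 ≈ 123.9316.
Intermediate flow from 1 to 2: z_12 = a_12 · x_2 = 0.15 × 108.75 / 0.8775 = 16.3125 / 0.8775 ≈ 18.59.

z_12 = 18.59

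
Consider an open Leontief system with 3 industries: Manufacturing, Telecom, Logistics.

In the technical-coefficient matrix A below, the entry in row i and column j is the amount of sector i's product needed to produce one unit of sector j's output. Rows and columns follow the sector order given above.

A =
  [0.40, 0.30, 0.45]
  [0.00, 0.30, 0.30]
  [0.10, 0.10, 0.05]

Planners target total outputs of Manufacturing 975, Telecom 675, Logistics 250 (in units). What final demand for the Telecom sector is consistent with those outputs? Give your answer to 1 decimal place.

d_T = 397.5

I − A =
  [   0.60    -0.30    -0.45]
  [   0.00     0.70    -0.30]
  [  -0.10    -0.10     0.95]
d = (I − A) x:
  d_M = (+0.60)·975 + (-0.30)·675 + (-0.45)·250 = 270.0
  d_T = (+0.00)·975 + (+0.70)·675 + (-0.30)·250 = 397.5
  d_L = (-0.10)·975 + (-0.10)·675 + (+0.95)·250 = 72.5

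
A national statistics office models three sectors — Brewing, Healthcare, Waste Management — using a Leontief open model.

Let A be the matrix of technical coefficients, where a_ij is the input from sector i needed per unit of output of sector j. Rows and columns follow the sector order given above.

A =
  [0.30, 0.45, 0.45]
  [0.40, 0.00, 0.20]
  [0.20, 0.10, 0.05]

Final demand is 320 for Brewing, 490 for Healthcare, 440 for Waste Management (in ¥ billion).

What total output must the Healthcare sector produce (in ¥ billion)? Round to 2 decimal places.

x_2 = 1573.31

I − A =
  [   0.70    -0.45    -0.45]
  [  -0.40     1.00    -0.20]
  [  -0.20    -0.10     0.95]
Cofactors of I−A, C_ij = (−1)^(i+j)·(minor ij) (rows/columns in the sector order above):
  C_11 = (1.00)(0.95) − (-0.20)(-0.10) = 0.9300
  C_12 = −[(-0.40)(0.95) − (-0.20)(-0.20)] = 0.4200
  C_13 = (-0.40)(-0.10) − (1.00)(-0.20) = 0.2400
  C_21 = −[(-0.45)(0.95) − (-0.45)(-0.10)] = 0.4725
  C_22 = (0.70)(0.95) − (-0.45)(-0.20) = 0.5750
  C_23 = −[(0.70)(-0.10) − (-0.45)(-0.20)] = 0.1600
  C_31 = (-0.45)(-0.20) − (-0.45)(1.00) = 0.5400
  C_32 = −[(0.70)(-0.20) − (-0.45)(-0.40)] = 0.3200
  C_33 = (0.70)(1.00) − (-0.45)(-0.40) = 0.5200
det(I−A) = Σ_j (I−A)_1j·C_1j = (0.70)(0.9300) + (-0.45)(0.4200) + (-0.45)(0.2400) = 0.3540
adj(I−A) = Cᵀ =
  [ 0.9300   0.4725   0.5400]
  [ 0.4200   0.5750   0.3200]
  [ 0.2400   0.1600   0.5200]
(I − A)⁻¹ = adj(I−A) / det(I−A) ≈
  [   2.6271     1.3347     1.5254]
  [   1.1864     1.6243     0.9040]
  [   0.6780     0.4520     1.4689]
x = (I − A)⁻¹ d = adj(I−A)·d / det(I−A), with det(I−A) = 0.3540:
  x_1 = (0.9300·320 + 0.4725·490 + 0.5400·440) / 0.3540 = 766.725 / 0.3540 ≈ 2165.89
  x_2 = (0.4200·320 + 0.5750·490 + 0.3200·440) / 0.3540 = 556.95 / 0.3540 ≈ 1573.31
  x_3 = (0.2400·320 + 0.1600·490 + 0.5200·440) / 0.3540 = 384.00 / 0.3540 ≈ 1084.75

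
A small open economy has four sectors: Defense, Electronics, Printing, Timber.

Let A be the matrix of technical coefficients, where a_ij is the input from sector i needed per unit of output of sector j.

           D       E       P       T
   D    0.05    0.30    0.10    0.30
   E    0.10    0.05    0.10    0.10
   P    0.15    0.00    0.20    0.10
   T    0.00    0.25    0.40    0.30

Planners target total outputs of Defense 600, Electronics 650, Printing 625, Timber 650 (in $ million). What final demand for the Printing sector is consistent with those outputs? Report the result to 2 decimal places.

I − A =
  [   0.95    -0.30    -0.10    -0.30]
  [  -0.10     0.95    -0.10    -0.10]
  [  -0.15     0.00     0.80    -0.10]
  [   0.00    -0.25    -0.40     0.70]
d = (I − A) x:
  d_D = (+0.95)·600 + (-0.30)·650 + (-0.10)·625 + (-0.30)·650 = 117.50
  d_E = (-0.10)·600 + (+0.95)·650 + (-0.10)·625 + (-0.10)·650 = 430.00
  d_P = (-0.15)·600 + (+0.00)·650 + (+0.80)·625 + (-0.10)·650 = 345.00
  d_T = (+0.00)·600 + (-0.25)·650 + (-0.40)·625 + (+0.70)·650 = 42.50

d_P = 345.00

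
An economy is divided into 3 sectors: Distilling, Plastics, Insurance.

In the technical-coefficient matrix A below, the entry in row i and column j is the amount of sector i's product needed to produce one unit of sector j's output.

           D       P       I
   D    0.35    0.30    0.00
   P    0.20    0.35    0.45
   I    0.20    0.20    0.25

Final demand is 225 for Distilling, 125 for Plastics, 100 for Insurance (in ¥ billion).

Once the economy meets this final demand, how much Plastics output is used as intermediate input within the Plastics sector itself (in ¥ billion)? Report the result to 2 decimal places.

I − A =
  [   0.65    -0.30     0.00]
  [  -0.20     0.65    -0.45]
  [  -0.20    -0.20     0.75]
Cofactors of I−A, C_ij = (−1)^(i+j)·(minor ij) (rows/columns in the sector order above):
  C_11 = (0.65)(0.75) − (-0.45)(-0.20) = 0.3975
  C_12 = −[(-0.20)(0.75) − (-0.45)(-0.20)] = 0.2400
  C_13 = (-0.20)(-0.20) − (0.65)(-0.20) = 0.1700
  C_21 = −[(-0.30)(0.75) − (0.00)(-0.20)] = 0.2250
  C_22 = (0.65)(0.75) − (0.00)(-0.20) = 0.4875
  C_23 = −[(0.65)(-0.20) − (-0.30)(-0.20)] = 0.1900
  C_31 = (-0.30)(-0.45) − (0.00)(0.65) = 0.1350
  C_32 = −[(0.65)(-0.45) − (0.00)(-0.20)] = 0.2925
  C_33 = (0.65)(0.65) − (-0.30)(-0.20) = 0.3625
det(I−A) = Σ_j (I−A)_1j·C_1j = (0.65)(0.3975) + (-0.30)(0.2400) + (0.00)(0.1700) = 0.186375
adj(I−A) = Cᵀ =
  [ 0.3975   0.2250   0.1350]
  [ 0.2400   0.4875   0.2925]
  [ 0.1700   0.1900   0.3625]
(I − A)⁻¹ = adj(I−A) / det(I−A) ≈
  [   2.1328     1.2072     0.7243]
  [   1.2877     2.6157     1.5694]
  [   0.9121     1.0195     1.9450]
First solve x = (I − A)⁻¹ d = adj(I−A)·d / det(I−A); in particular x_P = (0.2400·225 + 0.4875·125 + 0.2925·100) / 0.186375 = 144.1875 / 0.186375 ≈ 773.6419.
Intermediate flow from P to P: z_PP = a_PP · x_P = 0.35 × 144.1875 / 0.186375 = 50.465625 / 0.186375 ≈ 270.77.

z_PP = 270.77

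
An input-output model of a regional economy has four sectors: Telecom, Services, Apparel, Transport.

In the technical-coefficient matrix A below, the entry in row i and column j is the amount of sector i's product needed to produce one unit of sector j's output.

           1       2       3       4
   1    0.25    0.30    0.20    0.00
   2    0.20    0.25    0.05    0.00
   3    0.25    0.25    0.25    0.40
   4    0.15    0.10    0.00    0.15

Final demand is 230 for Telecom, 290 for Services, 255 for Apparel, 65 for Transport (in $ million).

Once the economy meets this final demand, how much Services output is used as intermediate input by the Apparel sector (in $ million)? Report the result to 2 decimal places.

z_23 = 50.67

I − A =
  [   0.75    -0.30    -0.20     0.00]
  [  -0.20     0.75    -0.05     0.00]
  [  -0.25    -0.25     0.75    -0.40]
  [  -0.15    -0.10     0.00     0.85]
Compute the cofactors C_ij = (−1)^(i+j)·(3×3 minor ij) of I−A; the adjugate is their transpose:
adj(I−A) = Cᵀ =
  [ 0.465500   0.241750   0.140250   0.066000]
  [ 0.141125   0.423625   0.065875   0.031000]
  [ 0.254875   0.271125   0.427125   0.201000]
  [ 0.098750   0.092500   0.032500   0.316250]
det(I−A) = Σ_j (I−A)_1j·C_1j = (0.75)(0.465500) + (-0.30)(0.141125) + (-0.20)(0.254875) + (0.00)(0.098750) = 0.2558125
(I − A)⁻¹ = adj(I−A) / det(I−A) ≈
  [   1.8197     0.9450     0.5483     0.2580]
  [   0.5517     1.6560     0.2575     0.1212]
  [   0.9963     1.0599     1.6697     0.7857]
  [   0.3860     0.3616     0.1270     1.2363]
First solve x = (I − A)⁻¹ d = adj(I−A)·d / det(I−A); in particular x_3 = (0.254875·230 + 0.271125·290 + 0.427125·255 + 0.201000·65) / 0.2558125 = 259.229375 / 0.2558125 ≈ 1013.3570.
Intermediate flow from 2 to 3: z_23 = a_23 · x_3 = 0.05 × 259.229375 / 0.2558125 = 12.96146875 / 0.2558125 ≈ 50.67.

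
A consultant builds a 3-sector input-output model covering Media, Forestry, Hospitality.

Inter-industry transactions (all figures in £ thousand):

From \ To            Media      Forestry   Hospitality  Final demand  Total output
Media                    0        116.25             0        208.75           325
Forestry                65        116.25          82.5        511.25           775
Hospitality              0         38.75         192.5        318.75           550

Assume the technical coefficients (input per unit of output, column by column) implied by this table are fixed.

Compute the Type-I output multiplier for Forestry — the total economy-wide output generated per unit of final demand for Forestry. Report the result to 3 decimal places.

m_2 = 1.518

Technical coefficients a_ij = z_ij / X_j:
  a_11 = 0/325 = 0.00, a_21 = 65/325 = 0.20, a_31 = 0/325 = 0.00
  a_12 = 116.25/775 = 0.15, a_22 = 116.25/775 = 0.15, a_32 = 38.75/775 = 0.05
  a_13 = 0/550 = 0.00, a_23 = 82.5/550 = 0.15, a_33 = 192.5/550 = 0.35
I − A =
  [   1.00    -0.15     0.00]
  [  -0.20     0.85    -0.15]
  [   0.00    -0.05     0.65]
Cofactors of I−A, C_ij = (−1)^(i+j)·(minor ij) (rows/columns in the sector order above):
  C_11 = (0.85)(0.65) − (-0.15)(-0.05) = 0.5450
  C_12 = −[(-0.20)(0.65) − (-0.15)(0.00)] = 0.1300
  C_13 = (-0.20)(-0.05) − (0.85)(0.00) = 0.0100
  C_21 = −[(-0.15)(0.65) − (0.00)(-0.05)] = 0.0975
  C_22 = (1.00)(0.65) − (0.00)(0.00) = 0.6500
  C_23 = −[(1.00)(-0.05) − (-0.15)(0.00)] = 0.0500
  C_31 = (-0.15)(-0.15) − (0.00)(0.85) = 0.0225
  C_32 = −[(1.00)(-0.15) − (0.00)(-0.20)] = 0.1500
  C_33 = (1.00)(0.85) − (-0.15)(-0.20) = 0.8200
det(I−A) = Σ_j (I−A)_1j·C_1j = (1.00)(0.5450) + (-0.15)(0.1300) + (0.00)(0.0100) = 0.5255
adj(I−A) = Cᵀ =
  [ 0.5450   0.0975   0.0225]
  [ 0.1300   0.6500   0.1500]
  [ 0.0100   0.0500   0.8200]
(I − A)⁻¹ = adj(I−A) / det(I−A) ≈
  [   1.0371     0.1855     0.0428]
  [   0.2474     1.2369     0.2854]
  [   0.0190     0.0951     1.5604]
The output multiplier for sector j is the column-j sum of the Leontief inverse (I − A)⁻¹ = adj(I−A) / det(I−A).
Column 2 of adj(I−A): (0.0975, 0.6500, 0.0500); det(I−A) = 0.5255.
m_2 = (0.0975 + 0.6500 + 0.0500) / 0.5255 = 0.7975 / 0.5255 ≈ 1.518.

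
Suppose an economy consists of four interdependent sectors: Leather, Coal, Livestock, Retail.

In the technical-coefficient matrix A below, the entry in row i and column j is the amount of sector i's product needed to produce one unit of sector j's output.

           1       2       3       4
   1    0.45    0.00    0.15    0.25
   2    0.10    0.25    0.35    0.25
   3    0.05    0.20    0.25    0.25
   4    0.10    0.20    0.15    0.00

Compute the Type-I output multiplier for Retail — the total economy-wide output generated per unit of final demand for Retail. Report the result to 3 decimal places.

I − A =
  [   0.55     0.00    -0.15    -0.25]
  [  -0.10     0.75    -0.35    -0.25]
  [  -0.05    -0.20     0.75    -0.25]
  [  -0.10    -0.20    -0.15     1.00]
Compute the cofactors C_ij = (−1)^(i+j)·(3×3 minor ij) of I−A; the adjugate is their transpose:
adj(I−A) = Cᵀ =
  [ 0.401875   0.082500   0.150625   0.158750]
  [ 0.118125   0.360000   0.226875   0.176250]
  [ 0.083750   0.135000   0.361250   0.145000]
  [ 0.076375   0.100500   0.114625   0.262250]
det(I−A) = Σ_j (I−A)_1j·C_1j = (0.55)(0.401875) + (0.00)(0.118125) + (-0.15)(0.083750) + (-0.25)(0.076375) = 0.189375
(I − A)⁻¹ = adj(I−A) / det(I−A) ≈
  [   2.1221     0.4356     0.7954     0.8383]
  [   0.6238     1.9010     1.1980     0.9307]
  [   0.4422     0.7129     1.9076     0.7657]
  [   0.4033     0.5307     0.6053     1.3848]
The output multiplier for sector j is the column-j sum of the Leontief inverse (I − A)⁻¹ = adj(I−A) / det(I−A).
Column 4 of adj(I−A): (0.158750, 0.176250, 0.145000, 0.262250); det(I−A) = 0.189375.
m_4 = (0.158750 + 0.176250 + 0.145000 + 0.262250) / 0.189375 = 0.74225 / 0.189375 ≈ 3.919.

m_4 = 3.919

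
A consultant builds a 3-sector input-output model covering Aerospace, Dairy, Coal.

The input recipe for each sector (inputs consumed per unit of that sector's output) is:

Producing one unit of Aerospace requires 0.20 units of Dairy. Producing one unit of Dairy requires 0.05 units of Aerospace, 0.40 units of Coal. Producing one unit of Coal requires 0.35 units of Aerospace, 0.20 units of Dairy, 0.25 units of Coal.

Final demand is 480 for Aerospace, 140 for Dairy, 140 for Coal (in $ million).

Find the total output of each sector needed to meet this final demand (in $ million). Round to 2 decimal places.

I − A =
  [   1.00    -0.05    -0.35]
  [  -0.20     1.00    -0.20]
  [   0.00    -0.40     0.75]
Cofactors of I−A, C_ij = (−1)^(i+j)·(minor ij) (rows/columns in the sector order above):
  C_11 = (1.00)(0.75) − (-0.20)(-0.40) = 0.6700
  C_12 = −[(-0.20)(0.75) − (-0.20)(0.00)] = 0.1500
  C_13 = (-0.20)(-0.40) − (1.00)(0.00) = 0.0800
  C_21 = −[(-0.05)(0.75) − (-0.35)(-0.40)] = 0.1775
  C_22 = (1.00)(0.75) − (-0.35)(0.00) = 0.7500
  C_23 = −[(1.00)(-0.40) − (-0.05)(0.00)] = 0.4000
  C_31 = (-0.05)(-0.20) − (-0.35)(1.00) = 0.3600
  C_32 = −[(1.00)(-0.20) − (-0.35)(-0.20)] = 0.2700
  C_33 = (1.00)(1.00) − (-0.05)(-0.20) = 0.9900
det(I−A) = Σ_j (I−A)_1j·C_1j = (1.00)(0.6700) + (-0.05)(0.1500) + (-0.35)(0.0800) = 0.6345
adj(I−A) = Cᵀ =
  [ 0.6700   0.1775   0.3600]
  [ 0.1500   0.7500   0.2700]
  [ 0.0800   0.4000   0.9900]
(I − A)⁻¹ = adj(I−A) / det(I−A) ≈
  [   1.0559     0.2797     0.5674]
  [   0.2364     1.1820     0.4255]
  [   0.1261     0.6304     1.5603]
x = (I − A)⁻¹ d = adj(I−A)·d / det(I−A), with det(I−A) = 0.6345:
  x_1 = (0.6700·480 + 0.1775·140 + 0.3600·140) / 0.6345 = 396.85 / 0.6345 ≈ 625.45
  x_2 = (0.1500·480 + 0.7500·140 + 0.2700·140) / 0.6345 = 214.80 / 0.6345 ≈ 338.53
  x_3 = (0.0800·480 + 0.4000·140 + 0.9900·140) / 0.6345 = 233.00 / 0.6345 ≈ 367.22

x_1 = 625.45, x_2 = 338.53, x_3 = 367.22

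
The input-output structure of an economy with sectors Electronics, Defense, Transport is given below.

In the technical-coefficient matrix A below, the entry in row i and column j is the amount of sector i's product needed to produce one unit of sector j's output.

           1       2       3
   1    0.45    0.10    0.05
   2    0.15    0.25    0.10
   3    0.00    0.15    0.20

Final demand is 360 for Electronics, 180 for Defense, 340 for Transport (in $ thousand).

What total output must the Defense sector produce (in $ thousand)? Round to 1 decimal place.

x_2 = 465.5

I − A =
  [   0.55    -0.10    -0.05]
  [  -0.15     0.75    -0.10]
  [   0.00    -0.15     0.80]
Cofactors of I−A, C_ij = (−1)^(i+j)·(minor ij) (rows/columns in the sector order above):
  C_11 = (0.75)(0.80) − (-0.10)(-0.15) = 0.5850
  C_12 = −[(-0.15)(0.80) − (-0.10)(0.00)] = 0.1200
  C_13 = (-0.15)(-0.15) − (0.75)(0.00) = 0.0225
  C_21 = −[(-0.10)(0.80) − (-0.05)(-0.15)] = 0.0875
  C_22 = (0.55)(0.80) − (-0.05)(0.00) = 0.4400
  C_23 = −[(0.55)(-0.15) − (-0.10)(0.00)] = 0.0825
  C_31 = (-0.10)(-0.10) − (-0.05)(0.75) = 0.0475
  C_32 = −[(0.55)(-0.10) − (-0.05)(-0.15)] = 0.0625
  C_33 = (0.55)(0.75) − (-0.10)(-0.15) = 0.3975
det(I−A) = Σ_j (I−A)_1j·C_1j = (0.55)(0.5850) + (-0.10)(0.1200) + (-0.05)(0.0225) = 0.308625
adj(I−A) = Cᵀ =
  [ 0.5850   0.0875   0.0475]
  [ 0.1200   0.4400   0.0625]
  [ 0.0225   0.0825   0.3975]
(I − A)⁻¹ = adj(I−A) / det(I−A) ≈
  [   1.8955     0.2835     0.1539]
  [   0.3888     1.4257     0.2025]
  [   0.0729     0.2673     1.2880]
x = (I − A)⁻¹ d = adj(I−A)·d / det(I−A), with det(I−A) = 0.308625:
  x_1 = (0.5850·360 + 0.0875·180 + 0.0475·340) / 0.308625 = 242.50 / 0.308625 ≈ 785.7
  x_2 = (0.1200·360 + 0.4400·180 + 0.0625·340) / 0.308625 = 143.65 / 0.308625 ≈ 465.5
  x_3 = (0.0225·360 + 0.0825·180 + 0.3975·340) / 0.308625 = 158.10 / 0.308625 ≈ 512.3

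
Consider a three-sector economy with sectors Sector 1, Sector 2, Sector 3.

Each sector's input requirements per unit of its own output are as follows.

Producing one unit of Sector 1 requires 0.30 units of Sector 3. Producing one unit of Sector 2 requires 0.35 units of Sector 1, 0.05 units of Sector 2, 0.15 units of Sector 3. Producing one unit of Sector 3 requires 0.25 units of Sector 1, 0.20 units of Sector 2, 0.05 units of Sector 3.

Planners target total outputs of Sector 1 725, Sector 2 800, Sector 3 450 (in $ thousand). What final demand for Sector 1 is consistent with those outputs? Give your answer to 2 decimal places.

d_1 = 332.50

I − A =
  [   1.00    -0.35    -0.25]
  [   0.00     0.95    -0.20]
  [  -0.30    -0.15     0.95]
d = (I − A) x:
  d_1 = (+1.00)·725 + (-0.35)·800 + (-0.25)·450 = 332.50
  d_2 = (+0.00)·725 + (+0.95)·800 + (-0.20)·450 = 670.00
  d_3 = (-0.30)·725 + (-0.15)·800 + (+0.95)·450 = 90.00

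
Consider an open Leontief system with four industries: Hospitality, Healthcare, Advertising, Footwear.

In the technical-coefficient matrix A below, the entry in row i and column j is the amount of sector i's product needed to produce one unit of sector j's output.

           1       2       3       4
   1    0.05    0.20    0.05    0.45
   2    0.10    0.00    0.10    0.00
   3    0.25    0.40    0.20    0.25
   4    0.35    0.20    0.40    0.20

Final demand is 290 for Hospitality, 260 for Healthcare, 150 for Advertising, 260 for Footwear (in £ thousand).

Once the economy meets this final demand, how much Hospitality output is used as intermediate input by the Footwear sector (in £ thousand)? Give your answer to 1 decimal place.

z_14 = 781.2

I − A =
  [   0.95    -0.20    -0.05    -0.45]
  [  -0.10     1.00    -0.10     0.00]
  [  -0.25    -0.40     0.80    -0.25]
  [  -0.35    -0.20    -0.40     0.80]
Compute the cofactors C_ij = (−1)^(i+j)·(3×3 minor ij) of I−A; the adjugate is their transpose:
adj(I−A) = Cᵀ =
  [ 0.503000   0.270500   0.245000   0.359500]
  [ 0.082750   0.327625   0.082250   0.072250]
  [ 0.324500   0.368500   0.577500   0.363000]
  [ 0.403000   0.384500   0.416500   0.686500]
det(I−A) = Σ_j (I−A)_1j·C_1j = (0.95)(0.503000) + (-0.20)(0.082750) + (-0.05)(0.324500) + (-0.45)(0.403000) = 0.263725
(I − A)⁻¹ = adj(I−A) / det(I−A) ≈
  [   1.9073     1.0257     0.9290     1.3632]
  [   0.3138     1.2423     0.3119     0.2740]
  [   1.2304     1.3973     2.1898     1.3764]
  [   1.5281     1.4580     1.5793     2.6031]
First solve x = (I − A)⁻¹ d = adj(I−A)·d / det(I−A); in particular x_4 = (0.403000·290 + 0.384500·260 + 0.416500·150 + 0.686500·260) / 0.263725 = 457.805 / 0.263725 ≈ 1735.918.
Intermediate flow from 1 to 4: z_14 = a_14 · x_4 = 0.45 × 457.805 / 0.263725 = 206.01225 / 0.263725 ≈ 781.2.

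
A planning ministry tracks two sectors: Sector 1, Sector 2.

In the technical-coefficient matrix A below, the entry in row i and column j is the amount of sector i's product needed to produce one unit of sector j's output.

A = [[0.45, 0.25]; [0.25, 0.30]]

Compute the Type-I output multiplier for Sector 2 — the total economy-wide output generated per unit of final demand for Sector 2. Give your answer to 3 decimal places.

I − A =
  [   0.55    -0.25]
  [  -0.25     0.70]
det(I−A) = (0.55)(0.70) − (-0.25)(-0.25) = 0.3225
adj(I−A) = [[0.70, 0.25], [0.25, 0.55]]
(I − A)⁻¹ = adj(I−A) / det(I−A) ≈
  [   2.1705     0.7752]
  [   0.7752     1.7054]
The output multiplier for sector j is the column-j sum of the Leontief inverse (I − A)⁻¹ = adj(I−A) / det(I−A).
Column 2 of adj(I−A): (0.25, 0.55); det(I−A) = 0.3225.
m_2 = (0.25 + 0.55) / 0.3225 = 0.80 / 0.3225 ≈ 2.481.

m_2 = 2.481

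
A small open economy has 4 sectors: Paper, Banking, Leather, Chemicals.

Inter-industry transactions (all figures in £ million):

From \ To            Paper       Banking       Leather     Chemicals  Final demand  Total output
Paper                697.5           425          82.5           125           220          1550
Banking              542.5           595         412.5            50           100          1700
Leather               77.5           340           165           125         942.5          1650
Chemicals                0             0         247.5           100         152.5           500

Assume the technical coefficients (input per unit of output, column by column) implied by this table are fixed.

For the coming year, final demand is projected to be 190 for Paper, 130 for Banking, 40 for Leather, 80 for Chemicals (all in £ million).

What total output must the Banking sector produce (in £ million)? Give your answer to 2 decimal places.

x_B = 767.56

Technical coefficients a_ij = z_ij / X_j:
  a_PP = 697.5/1550 = 0.45, a_BP = 542.5/1550 = 0.35, a_LP = 77.5/1550 = 0.05, a_CP = 0/1550 = 0.00
  a_PB = 425/1700 = 0.25, a_BB = 595/1700 = 0.35, a_LB = 340/1700 = 0.20, a_CB = 0/1700 = 0.00
  a_PL = 82.5/1650 = 0.05, a_BL = 412.5/1650 = 0.25, a_LL = 165/1650 = 0.10, a_CL = 247.5/1650 = 0.15
  a_PC = 125/500 = 0.25, a_BC = 50/500 = 0.10, a_LC = 125/500 = 0.25, a_CC = 100/500 = 0.20
I − A =
  [   0.55    -0.25    -0.05    -0.25]
  [  -0.35     0.65    -0.25    -0.10]
  [  -0.05    -0.20     0.90    -0.25]
  [   0.00     0.00    -0.15     0.80]
Compute the cofactors C_ij = (−1)^(i+j)·(3×3 minor ij) of I−A; the adjugate is their transpose:
adj(I−A) = Cᵀ =
  [ 0.400625   0.186125   0.104125   0.181000]
  [ 0.249625   0.371500   0.145375   0.169875]
  [ 0.082000   0.098000   0.216000   0.105375]
  [ 0.015375   0.018375   0.040500   0.207250]
det(I−A) = Σ_j (I−A)_1j·C_1j = (0.55)(0.400625) + (-0.25)(0.249625) + (-0.05)(0.082000) + (-0.25)(0.015375) = 0.14999375
(I − A)⁻¹ = adj(I−A) / det(I−A) ≈
  [   2.6709     1.2409     0.6942     1.2067]
  [   1.6642     2.4768     0.9692     1.1325]
  [   0.5467     0.6534     1.4401     0.7025]
  [   0.1025     0.1225     0.2700     1.3817]
x = (I − A)⁻¹ d = adj(I−A)·d / det(I−A), with det(I−A) = 0.14999375:
  x_P = (0.400625·190 + 0.186125·130 + 0.104125·40 + 0.181000·80) / 0.14999375 = 118.96 / 0.14999375 ≈ 793.10
  x_B = (0.249625·190 + 0.371500·130 + 0.145375·40 + 0.169875·80) / 0.14999375 = 115.12875 / 0.14999375 ≈ 767.56
  x_L = (0.082000·190 + 0.098000·130 + 0.216000·40 + 0.105375·80) / 0.14999375 = 45.39 / 0.14999375 ≈ 302.61
  x_C = (0.015375·190 + 0.018375·130 + 0.040500·40 + 0.207250·80) / 0.14999375 = 23.51 / 0.14999375 ≈ 156.74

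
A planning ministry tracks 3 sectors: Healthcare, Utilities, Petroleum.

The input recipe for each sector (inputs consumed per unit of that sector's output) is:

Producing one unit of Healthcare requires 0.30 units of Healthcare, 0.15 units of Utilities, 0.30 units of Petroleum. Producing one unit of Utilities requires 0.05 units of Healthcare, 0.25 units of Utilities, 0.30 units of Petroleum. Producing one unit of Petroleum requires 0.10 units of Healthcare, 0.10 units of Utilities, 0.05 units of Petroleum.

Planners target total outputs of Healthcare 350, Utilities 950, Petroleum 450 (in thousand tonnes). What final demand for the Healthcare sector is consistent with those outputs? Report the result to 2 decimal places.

d_H = 152.50

I − A =
  [   0.70    -0.05    -0.10]
  [  -0.15     0.75    -0.10]
  [  -0.30    -0.30     0.95]
d = (I − A) x:
  d_H = (+0.70)·350 + (-0.05)·950 + (-0.10)·450 = 152.50
  d_U = (-0.15)·350 + (+0.75)·950 + (-0.10)·450 = 615.00
  d_P = (-0.30)·350 + (-0.30)·950 + (+0.95)·450 = 37.50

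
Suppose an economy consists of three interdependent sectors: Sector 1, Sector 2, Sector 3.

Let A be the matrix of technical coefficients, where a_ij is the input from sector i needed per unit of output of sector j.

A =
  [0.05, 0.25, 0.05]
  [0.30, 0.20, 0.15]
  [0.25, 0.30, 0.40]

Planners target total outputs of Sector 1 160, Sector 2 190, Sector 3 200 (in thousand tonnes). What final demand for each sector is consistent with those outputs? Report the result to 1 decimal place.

I − A =
  [   0.95    -0.25    -0.05]
  [  -0.30     0.80    -0.15]
  [  -0.25    -0.30     0.60]
d = (I − A) x:
  d_1 = (+0.95)·160 + (-0.25)·190 + (-0.05)·200 = 94.5
  d_2 = (-0.30)·160 + (+0.80)·190 + (-0.15)·200 = 74.0
  d_3 = (-0.25)·160 + (-0.30)·190 + (+0.60)·200 = 23.0

d_1 = 94.5, d_2 = 74.0, d_3 = 23.0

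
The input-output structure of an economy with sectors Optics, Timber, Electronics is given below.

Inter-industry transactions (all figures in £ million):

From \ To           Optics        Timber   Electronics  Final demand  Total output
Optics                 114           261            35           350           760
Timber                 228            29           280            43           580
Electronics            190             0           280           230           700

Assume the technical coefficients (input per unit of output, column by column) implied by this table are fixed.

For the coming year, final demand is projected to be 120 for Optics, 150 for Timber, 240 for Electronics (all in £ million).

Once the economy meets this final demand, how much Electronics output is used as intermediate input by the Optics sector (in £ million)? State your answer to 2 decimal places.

z_31 = 117.92

Technical coefficients a_ij = z_ij / X_j:
  a_11 = 114/760 = 0.15, a_21 = 228/760 = 0.30, a_31 = 190/760 = 0.25
  a_12 = 261/580 = 0.45, a_22 = 29/580 = 0.05, a_32 = 0/580 = 0.00
  a_13 = 35/700 = 0.05, a_23 = 280/700 = 0.40, a_33 = 280/700 = 0.40
I − A =
  [   0.85    -0.45    -0.05]
  [  -0.30     0.95    -0.40]
  [  -0.25     0.00     0.60]
Cofactors of I−A, C_ij = (−1)^(i+j)·(minor ij) (rows/columns in the sector order above):
  C_11 = (0.95)(0.60) − (-0.40)(0.00) = 0.5700
  C_12 = −[(-0.30)(0.60) − (-0.40)(-0.25)] = 0.2800
  C_13 = (-0.30)(0.00) − (0.95)(-0.25) = 0.2375
  C_21 = −[(-0.45)(0.60) − (-0.05)(0.00)] = 0.2700
  C_22 = (0.85)(0.60) − (-0.05)(-0.25) = 0.4975
  C_23 = −[(0.85)(0.00) − (-0.45)(-0.25)] = 0.1125
  C_31 = (-0.45)(-0.40) − (-0.05)(0.95) = 0.2275
  C_32 = −[(0.85)(-0.40) − (-0.05)(-0.30)] = 0.3550
  C_33 = (0.85)(0.95) − (-0.45)(-0.30) = 0.6725
det(I−A) = Σ_j (I−A)_1j·C_1j = (0.85)(0.5700) + (-0.45)(0.2800) + (-0.05)(0.2375) = 0.346625
adj(I−A) = Cᵀ =
  [ 0.5700   0.2700   0.2275]
  [ 0.2800   0.4975   0.3550]
  [ 0.2375   0.1125   0.6725]
(I − A)⁻¹ = adj(I−A) / det(I−A) ≈
  [   1.6444     0.7789     0.6563]
  [   0.8078     1.4353     1.0242]
  [   0.6852     0.3246     1.9401]
First solve x = (I − A)⁻¹ d = adj(I−A)·d / det(I−A); in particular x_1 = (0.5700·120 + 0.2700·150 + 0.2275·240) / 0.346625 = 163.50 / 0.346625 ≈ 471.6913.
Intermediate flow from 3 to 1: z_31 = a_31 · x_1 = 0.25 × 163.50 / 0.346625 = 40.875 / 0.346625 ≈ 117.92.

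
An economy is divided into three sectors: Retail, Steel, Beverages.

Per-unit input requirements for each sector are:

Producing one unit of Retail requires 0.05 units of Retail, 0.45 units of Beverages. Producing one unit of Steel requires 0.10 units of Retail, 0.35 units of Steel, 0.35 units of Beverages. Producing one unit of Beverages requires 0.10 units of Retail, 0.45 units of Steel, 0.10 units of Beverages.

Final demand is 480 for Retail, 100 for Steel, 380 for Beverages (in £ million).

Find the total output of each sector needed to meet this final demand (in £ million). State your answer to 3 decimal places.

I − A =
  [   0.95    -0.10    -0.10]
  [   0.00     0.65    -0.45]
  [  -0.45    -0.35     0.90]
Cofactors of I−A, C_ij = (−1)^(i+j)·(minor ij) (rows/columns in the sector order above):
  C_11 = (0.65)(0.90) − (-0.45)(-0.35) = 0.4275
  C_12 = −[(0.00)(0.90) − (-0.45)(-0.45)] = 0.2025
  C_13 = (0.00)(-0.35) − (0.65)(-0.45) = 0.2925
  C_21 = −[(-0.10)(0.90) − (-0.10)(-0.35)] = 0.1250
  C_22 = (0.95)(0.90) − (-0.10)(-0.45) = 0.8100
  C_23 = −[(0.95)(-0.35) − (-0.10)(-0.45)] = 0.3775
  C_31 = (-0.10)(-0.45) − (-0.10)(0.65) = 0.1100
  C_32 = −[(0.95)(-0.45) − (-0.10)(0.00)] = 0.4275
  C_33 = (0.95)(0.65) − (-0.10)(0.00) = 0.6175
det(I−A) = Σ_j (I−A)_1j·C_1j = (0.95)(0.4275) + (-0.10)(0.2025) + (-0.10)(0.2925) = 0.356625
adj(I−A) = Cᵀ =
  [ 0.4275   0.1250   0.1100]
  [ 0.2025   0.8100   0.4275]
  [ 0.2925   0.3775   0.6175]
(I − A)⁻¹ = adj(I−A) / det(I−A) ≈
  [   1.1987     0.3505     0.3084]
  [   0.5678     2.2713     1.1987]
  [   0.8202     1.0585     1.7315]
x = (I − A)⁻¹ d = adj(I−A)·d / det(I−A), with det(I−A) = 0.356625:
  x_1 = (0.4275·480 + 0.1250·100 + 0.1100·380) / 0.356625 = 259.50 / 0.356625 ≈ 727.655
  x_2 = (0.2025·480 + 0.8100·100 + 0.4275·380) / 0.356625 = 340.65 / 0.356625 ≈ 955.205
  x_3 = (0.2925·480 + 0.3775·100 + 0.6175·380) / 0.356625 = 412.80 / 0.356625 ≈ 1157.518

x_1 = 727.655, x_2 = 955.205, x_3 = 1157.518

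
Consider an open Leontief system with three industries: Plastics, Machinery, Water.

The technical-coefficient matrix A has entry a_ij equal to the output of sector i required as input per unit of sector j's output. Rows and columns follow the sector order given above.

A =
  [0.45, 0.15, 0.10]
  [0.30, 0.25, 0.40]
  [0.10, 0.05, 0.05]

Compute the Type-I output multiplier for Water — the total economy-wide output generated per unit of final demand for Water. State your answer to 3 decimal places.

m_W = 2.329

I − A =
  [   0.55    -0.15    -0.10]
  [  -0.30     0.75    -0.40]
  [  -0.10    -0.05     0.95]
Cofactors of I−A, C_ij = (−1)^(i+j)·(minor ij) (rows/columns in the sector order above):
  C_11 = (0.75)(0.95) − (-0.40)(-0.05) = 0.6925
  C_12 = −[(-0.30)(0.95) − (-0.40)(-0.10)] = 0.3250
  C_13 = (-0.30)(-0.05) − (0.75)(-0.10) = 0.0900
  C_21 = −[(-0.15)(0.95) − (-0.10)(-0.05)] = 0.1475
  C_22 = (0.55)(0.95) − (-0.10)(-0.10) = 0.5125
  C_23 = −[(0.55)(-0.05) − (-0.15)(-0.10)] = 0.0425
  C_31 = (-0.15)(-0.40) − (-0.10)(0.75) = 0.1350
  C_32 = −[(0.55)(-0.40) − (-0.10)(-0.30)] = 0.2500
  C_33 = (0.55)(0.75) − (-0.15)(-0.30) = 0.3675
det(I−A) = Σ_j (I−A)_1j·C_1j = (0.55)(0.6925) + (-0.15)(0.3250) + (-0.10)(0.0900) = 0.323125
adj(I−A) = Cᵀ =
  [ 0.6925   0.1475   0.1350]
  [ 0.3250   0.5125   0.2500]
  [ 0.0900   0.0425   0.3675]
(I − A)⁻¹ = adj(I−A) / det(I−A) ≈
  [   2.1431     0.4565     0.4178]
  [   1.0058     1.5861     0.7737]
  [   0.2785     0.1315     1.1373]
The output multiplier for sector j is the column-j sum of the Leontief inverse (I − A)⁻¹ = adj(I−A) / det(I−A).
Column W of adj(I−A): (0.1350, 0.2500, 0.3675); det(I−A) = 0.323125.
m_W = (0.1350 + 0.2500 + 0.3675) / 0.323125 = 0.7525 / 0.323125 ≈ 2.329.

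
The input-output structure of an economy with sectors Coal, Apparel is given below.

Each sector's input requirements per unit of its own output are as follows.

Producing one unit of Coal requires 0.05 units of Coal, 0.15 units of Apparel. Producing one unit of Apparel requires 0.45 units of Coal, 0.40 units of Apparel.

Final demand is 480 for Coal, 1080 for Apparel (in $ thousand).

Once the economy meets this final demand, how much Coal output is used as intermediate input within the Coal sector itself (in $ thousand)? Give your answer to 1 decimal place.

z_CC = 77.0

I − A =
  [   0.95    -0.45]
  [  -0.15     0.60]
det(I−A) = (0.95)(0.60) − (-0.45)(-0.15) = 0.5025
adj(I−A) = [[0.60, 0.45], [0.15, 0.95]]
(I − A)⁻¹ = adj(I−A) / det(I−A) ≈
  [   1.1940     0.8955]
  [   0.2985     1.8905]
First solve x = (I − A)⁻¹ d = adj(I−A)·d / det(I−A); in particular x_C = (0.60·480 + 0.45·1080) / 0.5025 = 774.00 / 0.5025 ≈ 1540.299.
Intermediate flow from C to C: z_CC = a_CC · x_C = 0.05 × 774.00 / 0.5025 = 38.70 / 0.5025 ≈ 77.0.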